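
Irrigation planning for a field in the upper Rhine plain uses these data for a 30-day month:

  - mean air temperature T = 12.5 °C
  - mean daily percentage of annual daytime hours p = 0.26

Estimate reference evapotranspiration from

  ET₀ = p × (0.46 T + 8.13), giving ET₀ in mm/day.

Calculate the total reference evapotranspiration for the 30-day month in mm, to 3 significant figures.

108 mm

ET₀ = 0.26 × (0.46 × 12.5 + 8.13) = 0.26 × 13.880 = 3.6088 mm/d
Monthly total = 3.6088 × 30 = 108.264 mm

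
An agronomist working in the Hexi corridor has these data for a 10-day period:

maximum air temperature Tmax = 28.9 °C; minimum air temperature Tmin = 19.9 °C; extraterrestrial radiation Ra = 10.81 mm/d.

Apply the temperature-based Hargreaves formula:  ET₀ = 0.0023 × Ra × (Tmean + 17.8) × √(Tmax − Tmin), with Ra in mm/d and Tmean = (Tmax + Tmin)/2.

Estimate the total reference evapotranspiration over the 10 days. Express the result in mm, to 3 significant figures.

31.5 mm

Tmean = (28.9 + 19.9)/2 = 24.40 °C
ET₀ = 0.0023 × 10.81 × (24.40 + 17.8) × √9.0 = 0.0023 × 10.81 × 42.20 × 3.0000 = 3.1477 mm/d
Over 10 days: 3.1477 × 10 = 31.477 mm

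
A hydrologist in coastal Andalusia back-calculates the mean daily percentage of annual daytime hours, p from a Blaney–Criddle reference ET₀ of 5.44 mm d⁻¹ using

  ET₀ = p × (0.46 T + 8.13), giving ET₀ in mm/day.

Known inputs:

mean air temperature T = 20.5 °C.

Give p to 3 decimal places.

0.310

p = ET₀ / (0.46 T + 8.13) = 5.44 / (0.46 × 20.5 + 8.13) = 5.44 / 17.560 = 0.3098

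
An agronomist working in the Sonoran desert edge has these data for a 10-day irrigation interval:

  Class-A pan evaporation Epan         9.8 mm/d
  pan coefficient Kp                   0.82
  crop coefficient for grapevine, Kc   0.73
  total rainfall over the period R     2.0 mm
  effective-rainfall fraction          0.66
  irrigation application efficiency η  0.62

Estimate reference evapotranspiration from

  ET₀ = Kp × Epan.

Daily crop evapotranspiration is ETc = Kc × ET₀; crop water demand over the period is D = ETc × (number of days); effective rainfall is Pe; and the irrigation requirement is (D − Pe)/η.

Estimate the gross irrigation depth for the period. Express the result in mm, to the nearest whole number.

92 mm

ET₀ = 0.82 × 9.8 = 8.0360 mm/d
ETc = Kc × ET₀ = 0.73 × 8.0360 = 5.8663 mm/d
Crop demand D = ETc × 10 d = 5.8663 × 10 = 58.663 mm
Pe = 0.66 × 2.0 = 1.320 mm
D − Pe = 58.663 − 1.320 = 57.343 mm
Gross irrigation = 57.343 / 0.62 = 92.489 mm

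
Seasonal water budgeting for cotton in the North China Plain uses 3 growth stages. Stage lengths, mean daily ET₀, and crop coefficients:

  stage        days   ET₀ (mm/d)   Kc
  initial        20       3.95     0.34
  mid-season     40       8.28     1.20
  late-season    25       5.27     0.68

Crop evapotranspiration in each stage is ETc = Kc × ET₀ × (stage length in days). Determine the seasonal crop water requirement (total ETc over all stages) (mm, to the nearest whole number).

initial: 0.34 × 3.95 × 20 = 26.86 mm
mid-season: 1.20 × 8.28 × 40 = 397.44 mm
late-season: 0.68 × 5.27 × 25 = 89.59 mm
Seasonal total = 513.89 mm

514 mm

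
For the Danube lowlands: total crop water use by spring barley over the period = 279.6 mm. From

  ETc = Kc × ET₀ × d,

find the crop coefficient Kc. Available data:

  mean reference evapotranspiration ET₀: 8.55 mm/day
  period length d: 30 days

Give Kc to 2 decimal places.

1.09

ETc = Kc × ET₀ × d  ⇒  Kc = ETc / (ET₀ × d)
Kc = 279.6 / (8.55 × 30) = 279.6 / 256.50 = 1.0901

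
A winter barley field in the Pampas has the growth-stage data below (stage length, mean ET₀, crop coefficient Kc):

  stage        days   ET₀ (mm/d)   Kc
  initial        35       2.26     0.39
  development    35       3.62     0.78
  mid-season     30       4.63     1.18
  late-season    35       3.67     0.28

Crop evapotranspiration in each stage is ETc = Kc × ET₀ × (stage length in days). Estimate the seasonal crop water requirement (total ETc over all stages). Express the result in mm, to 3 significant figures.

initial: 0.39 × 2.26 × 35 = 30.85 mm
development: 0.78 × 3.62 × 35 = 98.83 mm
mid-season: 1.18 × 4.63 × 30 = 163.90 mm
late-season: 0.28 × 3.67 × 35 = 35.97 mm
Seasonal total = 329.55 mm

330 mm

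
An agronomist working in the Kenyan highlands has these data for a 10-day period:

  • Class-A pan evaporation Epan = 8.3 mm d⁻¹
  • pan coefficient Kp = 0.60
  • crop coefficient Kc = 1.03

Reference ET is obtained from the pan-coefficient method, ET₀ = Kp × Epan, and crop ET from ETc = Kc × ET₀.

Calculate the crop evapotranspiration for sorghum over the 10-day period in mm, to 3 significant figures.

51.3 mm

ET₀ = 0.60 × 8.3 = 4.9800 mm/d
ETc = Kc × ET₀ = 1.03 × 4.9800 = 5.1294 mm/d
Over 10 days: 5.1294 × 10 = 51.294 mm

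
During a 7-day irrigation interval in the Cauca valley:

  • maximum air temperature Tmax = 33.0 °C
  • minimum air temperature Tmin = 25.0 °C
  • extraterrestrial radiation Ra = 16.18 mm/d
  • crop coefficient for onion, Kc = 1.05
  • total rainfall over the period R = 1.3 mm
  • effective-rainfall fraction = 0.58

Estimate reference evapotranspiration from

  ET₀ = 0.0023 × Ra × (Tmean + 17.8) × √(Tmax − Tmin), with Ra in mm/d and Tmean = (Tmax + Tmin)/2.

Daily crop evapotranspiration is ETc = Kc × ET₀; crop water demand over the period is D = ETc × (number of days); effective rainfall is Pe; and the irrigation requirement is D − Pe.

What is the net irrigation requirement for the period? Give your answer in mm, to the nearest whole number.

35 mm

Tmean = (33.0 + 25.0)/2 = 29.00 °C
ET₀ = 0.0023 × 16.18 × (29.00 + 17.8) × √8.0 = 0.0023 × 16.18 × 46.80 × 2.8284 = 4.9260 mm/d
ETc = Kc × ET₀ = 1.05 × 4.9260 = 5.1723 mm/d
Crop demand D = ETc × 7 d = 5.1723 × 7 = 36.206 mm
Pe = 0.58 × 1.3 = 0.754 mm
D − Pe = 36.206 − 0.754 = 35.452 mm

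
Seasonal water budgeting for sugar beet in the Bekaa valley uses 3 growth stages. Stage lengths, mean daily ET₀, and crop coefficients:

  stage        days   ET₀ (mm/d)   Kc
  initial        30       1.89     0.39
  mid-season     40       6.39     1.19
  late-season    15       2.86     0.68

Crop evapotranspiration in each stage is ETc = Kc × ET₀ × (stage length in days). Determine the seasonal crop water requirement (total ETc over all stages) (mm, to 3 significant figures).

initial: 0.39 × 1.89 × 30 = 22.11 mm
mid-season: 1.19 × 6.39 × 40 = 304.16 mm
late-season: 0.68 × 2.86 × 15 = 29.17 mm
Seasonal total = 355.44 mm

355 mm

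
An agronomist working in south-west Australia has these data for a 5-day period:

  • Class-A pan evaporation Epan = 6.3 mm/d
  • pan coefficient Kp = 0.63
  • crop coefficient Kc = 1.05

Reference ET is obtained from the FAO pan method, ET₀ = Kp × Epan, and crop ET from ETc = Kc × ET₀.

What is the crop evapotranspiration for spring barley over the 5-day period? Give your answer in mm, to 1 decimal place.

20.8 mm

ET₀ = 0.63 × 6.3 = 3.9690 mm/d
ETc = Kc × ET₀ = 1.05 × 3.9690 = 4.1675 mm/d
Over 5 days: 4.1675 × 5 = 20.838 mm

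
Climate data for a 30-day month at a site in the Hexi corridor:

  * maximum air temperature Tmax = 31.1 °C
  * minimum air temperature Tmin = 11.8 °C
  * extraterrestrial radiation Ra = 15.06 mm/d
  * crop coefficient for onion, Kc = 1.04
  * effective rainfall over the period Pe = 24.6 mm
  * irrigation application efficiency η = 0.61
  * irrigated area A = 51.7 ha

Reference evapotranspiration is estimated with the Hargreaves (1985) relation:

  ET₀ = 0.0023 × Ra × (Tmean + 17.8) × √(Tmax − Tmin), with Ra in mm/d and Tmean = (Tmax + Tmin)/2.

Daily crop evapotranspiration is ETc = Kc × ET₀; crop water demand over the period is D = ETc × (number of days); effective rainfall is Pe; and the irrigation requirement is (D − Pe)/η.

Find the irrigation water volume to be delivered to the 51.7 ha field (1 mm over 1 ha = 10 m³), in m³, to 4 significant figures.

Tmean = (31.1 + 11.8)/2 = 21.45 °C
ET₀ = 0.0023 × 15.06 × (21.45 + 17.8) × √19.3 = 0.0023 × 15.06 × 39.25 × 4.3932 = 5.9727 mm/d
ETc = Kc × ET₀ = 1.04 × 5.9727 = 6.2116 mm/d
Crop demand D = ETc × 30 d = 6.2116 × 30 = 186.348 mm
D − Pe = 186.348 − 24.6 = 161.748 mm
Gross irrigation = 161.748 / 0.61 = 265.161 mm
Volume = 265.161 mm × 51.7 ha × 10 = 137088.2 m³

137100 m³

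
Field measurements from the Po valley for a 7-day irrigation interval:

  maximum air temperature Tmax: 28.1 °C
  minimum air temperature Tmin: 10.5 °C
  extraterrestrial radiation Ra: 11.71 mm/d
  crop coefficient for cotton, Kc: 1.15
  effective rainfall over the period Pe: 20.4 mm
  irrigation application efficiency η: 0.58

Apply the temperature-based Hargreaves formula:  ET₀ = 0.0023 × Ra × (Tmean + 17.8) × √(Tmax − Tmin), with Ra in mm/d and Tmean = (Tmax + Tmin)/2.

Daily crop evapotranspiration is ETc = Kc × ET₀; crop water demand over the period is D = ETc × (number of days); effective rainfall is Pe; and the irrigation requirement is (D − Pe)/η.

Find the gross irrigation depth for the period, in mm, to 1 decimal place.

Tmean = (28.1 + 10.5)/2 = 19.30 °C
ET₀ = 0.0023 × 11.71 × (19.30 + 17.8) × √17.6 = 0.0023 × 11.71 × 37.10 × 4.1952 = 4.1919 mm/d
ETc = Kc × ET₀ = 1.15 × 4.1919 = 4.8207 mm/d
Crop demand D = ETc × 7 d = 4.8207 × 7 = 33.745 mm
D − Pe = 33.745 − 20.4 = 13.345 mm
Gross irrigation = 13.345 / 0.58 = 23.009 mm

23.0 mm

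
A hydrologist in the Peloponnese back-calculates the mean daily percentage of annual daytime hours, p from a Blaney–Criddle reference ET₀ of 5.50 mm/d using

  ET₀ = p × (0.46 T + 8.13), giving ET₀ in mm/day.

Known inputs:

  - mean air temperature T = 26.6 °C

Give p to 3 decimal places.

0.270

p = ET₀ / (0.46 T + 8.13) = 5.50 / (0.46 × 26.6 + 8.13) = 5.50 / 20.366 = 0.2701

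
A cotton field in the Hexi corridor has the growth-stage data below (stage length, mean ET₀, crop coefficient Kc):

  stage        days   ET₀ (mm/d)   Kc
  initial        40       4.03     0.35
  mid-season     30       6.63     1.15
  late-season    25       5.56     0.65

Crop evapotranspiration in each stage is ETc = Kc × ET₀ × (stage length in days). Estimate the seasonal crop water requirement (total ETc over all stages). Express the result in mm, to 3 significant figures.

initial: 0.35 × 4.03 × 40 = 56.42 mm
mid-season: 1.15 × 6.63 × 30 = 228.74 mm
late-season: 0.65 × 5.56 × 25 = 90.35 mm
Seasonal total = 375.51 mm

376 mm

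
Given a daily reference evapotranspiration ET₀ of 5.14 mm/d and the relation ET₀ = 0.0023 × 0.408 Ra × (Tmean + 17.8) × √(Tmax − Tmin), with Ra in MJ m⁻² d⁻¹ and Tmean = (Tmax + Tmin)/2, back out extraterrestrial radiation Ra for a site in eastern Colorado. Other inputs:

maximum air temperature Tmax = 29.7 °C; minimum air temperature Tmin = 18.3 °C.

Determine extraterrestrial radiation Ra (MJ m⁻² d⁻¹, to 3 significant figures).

Tmean = (29.7+18.3)/2 = 24.00 °C; ΔT = 11.4
Ra = ET₀ / [0.0023 × 0.408 × (Tmean+17.8) × √ΔT]
   = 5.14 / (0.0023 × 0.408 × 41.80 × 3.3764) = 38.810 MJ m⁻² d⁻¹

38.8 MJ m⁻² d⁻¹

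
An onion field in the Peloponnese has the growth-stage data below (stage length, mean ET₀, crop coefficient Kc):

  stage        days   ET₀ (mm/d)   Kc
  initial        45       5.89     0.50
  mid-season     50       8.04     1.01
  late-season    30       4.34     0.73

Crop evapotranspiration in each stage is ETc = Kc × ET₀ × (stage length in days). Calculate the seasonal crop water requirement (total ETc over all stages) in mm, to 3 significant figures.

initial: 0.50 × 5.89 × 45 = 132.53 mm
mid-season: 1.01 × 8.04 × 50 = 406.02 mm
late-season: 0.73 × 4.34 × 30 = 95.05 mm
Seasonal total = 633.60 mm

634 mm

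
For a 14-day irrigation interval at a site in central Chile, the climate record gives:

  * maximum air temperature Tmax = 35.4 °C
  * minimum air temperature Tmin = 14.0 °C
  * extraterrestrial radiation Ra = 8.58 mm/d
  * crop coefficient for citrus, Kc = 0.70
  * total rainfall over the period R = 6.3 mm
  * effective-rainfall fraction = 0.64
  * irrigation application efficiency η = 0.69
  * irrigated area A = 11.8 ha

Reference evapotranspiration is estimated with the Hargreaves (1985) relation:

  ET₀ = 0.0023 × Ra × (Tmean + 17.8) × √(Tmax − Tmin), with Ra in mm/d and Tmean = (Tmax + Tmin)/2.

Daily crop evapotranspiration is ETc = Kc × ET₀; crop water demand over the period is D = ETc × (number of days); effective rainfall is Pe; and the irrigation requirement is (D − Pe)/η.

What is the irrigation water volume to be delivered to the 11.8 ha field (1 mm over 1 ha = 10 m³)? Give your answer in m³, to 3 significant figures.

Tmean = (35.4 + 14.0)/2 = 24.70 °C
ET₀ = 0.0023 × 8.58 × (24.70 + 17.8) × √21.4 = 0.0023 × 8.58 × 42.50 × 4.6260 = 3.8798 mm/d
ETc = Kc × ET₀ = 0.70 × 3.8798 = 2.7159 mm/d
Crop demand D = ETc × 14 d = 2.7159 × 14 = 38.023 mm
Pe = 0.64 × 6.3 = 4.032 mm
D − Pe = 38.023 − 4.032 = 33.991 mm
Gross irrigation = 33.991 / 0.69 = 49.262 mm
Volume = 49.262 mm × 11.8 ha × 10 = 5812.9 m³

5810 m³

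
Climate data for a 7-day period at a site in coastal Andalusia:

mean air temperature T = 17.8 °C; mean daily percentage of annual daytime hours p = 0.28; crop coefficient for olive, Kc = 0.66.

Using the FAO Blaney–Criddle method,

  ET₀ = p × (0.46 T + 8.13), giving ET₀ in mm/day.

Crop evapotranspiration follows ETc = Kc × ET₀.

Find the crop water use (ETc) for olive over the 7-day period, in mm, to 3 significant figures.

21.1 mm

ET₀ = 0.28 × (0.46 × 17.8 + 8.13) = 0.28 × 16.318 = 4.5690 mm/d
ETc = Kc × ET₀ = 0.66 × 4.5690 = 3.0155 mm/d
Over 7 days: 3.0155 × 7 = 21.109 mm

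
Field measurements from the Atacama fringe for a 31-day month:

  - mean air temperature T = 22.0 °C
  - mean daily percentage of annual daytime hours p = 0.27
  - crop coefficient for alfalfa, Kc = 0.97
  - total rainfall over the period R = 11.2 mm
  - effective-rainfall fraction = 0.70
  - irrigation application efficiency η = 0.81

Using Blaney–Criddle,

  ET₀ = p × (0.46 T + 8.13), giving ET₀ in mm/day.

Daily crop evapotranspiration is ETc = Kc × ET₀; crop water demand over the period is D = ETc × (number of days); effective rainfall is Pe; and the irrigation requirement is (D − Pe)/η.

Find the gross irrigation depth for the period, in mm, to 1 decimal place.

173.2 mm

ET₀ = 0.27 × (0.46 × 22.0 + 8.13) = 0.27 × 18.250 = 4.9275 mm/d
ETc = Kc × ET₀ = 0.97 × 4.9275 = 4.7797 mm/d
Crop demand D = ETc × 31 d = 4.7797 × 31 = 148.171 mm
Pe = 0.70 × 11.2 = 7.840 mm
D − Pe = 148.171 − 7.840 = 140.331 mm
Gross irrigation = 140.331 / 0.81 = 173.248 mm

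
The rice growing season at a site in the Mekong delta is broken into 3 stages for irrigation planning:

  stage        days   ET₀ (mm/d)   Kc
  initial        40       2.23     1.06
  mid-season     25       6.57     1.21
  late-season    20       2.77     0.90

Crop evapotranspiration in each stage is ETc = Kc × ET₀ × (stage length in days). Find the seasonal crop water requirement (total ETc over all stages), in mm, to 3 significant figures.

initial: 1.06 × 2.23 × 40 = 94.55 mm
mid-season: 1.21 × 6.57 × 25 = 198.74 mm
late-season: 0.90 × 2.77 × 20 = 49.86 mm
Seasonal total = 343.15 mm

343 mm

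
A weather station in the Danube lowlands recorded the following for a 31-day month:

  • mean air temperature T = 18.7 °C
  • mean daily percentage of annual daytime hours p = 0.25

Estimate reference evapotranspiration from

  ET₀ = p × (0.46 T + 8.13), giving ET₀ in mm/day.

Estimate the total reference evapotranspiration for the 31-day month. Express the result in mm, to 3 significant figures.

ET₀ = 0.25 × (0.46 × 18.7 + 8.13) = 0.25 × 16.732 = 4.1830 mm/d
Monthly total = 4.1830 × 31 = 129.673 mm

130 mm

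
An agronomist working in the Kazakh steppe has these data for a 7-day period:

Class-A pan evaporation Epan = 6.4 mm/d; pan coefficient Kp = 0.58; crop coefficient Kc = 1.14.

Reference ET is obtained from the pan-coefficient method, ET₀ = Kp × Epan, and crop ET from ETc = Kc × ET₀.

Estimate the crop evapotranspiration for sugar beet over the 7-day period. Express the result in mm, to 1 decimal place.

29.6 mm

ET₀ = 0.58 × 6.4 = 3.7120 mm/d
ETc = Kc × ET₀ = 1.14 × 3.7120 = 4.2317 mm/d
Over 7 days: 4.2317 × 7 = 29.622 mm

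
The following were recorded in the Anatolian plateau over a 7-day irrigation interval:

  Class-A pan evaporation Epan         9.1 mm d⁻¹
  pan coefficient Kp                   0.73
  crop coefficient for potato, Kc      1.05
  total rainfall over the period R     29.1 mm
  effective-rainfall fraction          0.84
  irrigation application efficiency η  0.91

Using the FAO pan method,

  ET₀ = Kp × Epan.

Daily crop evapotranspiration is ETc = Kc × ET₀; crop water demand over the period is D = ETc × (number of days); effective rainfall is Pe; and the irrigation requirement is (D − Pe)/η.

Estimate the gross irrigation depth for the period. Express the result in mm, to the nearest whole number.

27 mm

ET₀ = 0.73 × 9.1 = 6.6430 mm/d
ETc = Kc × ET₀ = 1.05 × 6.6430 = 6.9752 mm/d
Crop demand D = ETc × 7 d = 6.9752 × 7 = 48.826 mm
Pe = 0.84 × 29.1 = 24.444 mm
D − Pe = 48.826 − 24.444 = 24.382 mm
Gross irrigation = 24.382 / 0.91 = 26.793 mm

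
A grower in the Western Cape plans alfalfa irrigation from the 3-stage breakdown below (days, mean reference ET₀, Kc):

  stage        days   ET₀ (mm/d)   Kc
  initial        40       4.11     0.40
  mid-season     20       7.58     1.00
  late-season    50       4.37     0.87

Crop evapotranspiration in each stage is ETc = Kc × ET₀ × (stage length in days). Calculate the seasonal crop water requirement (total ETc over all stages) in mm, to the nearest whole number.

407 mm

initial: 0.40 × 4.11 × 40 = 65.76 mm
mid-season: 1.00 × 7.58 × 20 = 151.60 mm
late-season: 0.87 × 4.37 × 50 = 190.10 mm
Seasonal total = 407.46 mm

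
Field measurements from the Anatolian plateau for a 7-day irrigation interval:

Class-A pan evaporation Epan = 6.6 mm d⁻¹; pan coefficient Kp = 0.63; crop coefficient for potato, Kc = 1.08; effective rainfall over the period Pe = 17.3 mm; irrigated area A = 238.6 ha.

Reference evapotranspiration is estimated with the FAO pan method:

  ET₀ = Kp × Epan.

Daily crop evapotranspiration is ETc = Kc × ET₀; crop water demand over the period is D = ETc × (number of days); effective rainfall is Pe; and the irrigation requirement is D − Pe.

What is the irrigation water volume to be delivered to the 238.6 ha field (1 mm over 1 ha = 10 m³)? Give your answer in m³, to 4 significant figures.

ET₀ = 0.63 × 6.6 = 4.1580 mm/d
ETc = Kc × ET₀ = 1.08 × 4.1580 = 4.4906 mm/d
Crop demand D = ETc × 7 d = 4.4906 × 7 = 31.434 mm
D − Pe = 31.434 − 17.3 = 14.134 mm
Volume = 14.134 mm × 238.6 ha × 10 = 33723.7 m³

33720 m³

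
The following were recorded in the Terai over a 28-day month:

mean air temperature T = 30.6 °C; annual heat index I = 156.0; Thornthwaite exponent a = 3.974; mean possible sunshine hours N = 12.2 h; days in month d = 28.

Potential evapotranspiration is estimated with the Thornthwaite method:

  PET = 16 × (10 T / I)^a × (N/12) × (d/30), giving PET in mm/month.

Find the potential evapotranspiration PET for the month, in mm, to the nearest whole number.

221 mm

10T/I = 10 × 30.6 / 156.0 = 1.9615
(10T/I)^a = 1.9615^3.974 = 14.5461
Uncorrected PET = 16 × 14.5461 = 232.738 mm
Correction = (N/12)(d/30) = (12.2/12)(28/30) = 0.9489
PET = 232.738 × 0.9489 = 220.845 mm/month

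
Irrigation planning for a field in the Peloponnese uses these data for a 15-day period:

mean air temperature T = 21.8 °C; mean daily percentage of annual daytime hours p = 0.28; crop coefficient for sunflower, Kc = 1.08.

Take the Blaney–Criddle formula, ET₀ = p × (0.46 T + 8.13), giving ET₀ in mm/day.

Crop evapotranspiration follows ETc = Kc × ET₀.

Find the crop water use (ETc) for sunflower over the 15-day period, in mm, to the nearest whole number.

82 mm

ET₀ = 0.28 × (0.46 × 21.8 + 8.13) = 0.28 × 18.158 = 5.0842 mm/d
ETc = Kc × ET₀ = 1.08 × 5.0842 = 5.4909 mm/d
Over 15 days: 5.4909 × 15 = 82.364 mm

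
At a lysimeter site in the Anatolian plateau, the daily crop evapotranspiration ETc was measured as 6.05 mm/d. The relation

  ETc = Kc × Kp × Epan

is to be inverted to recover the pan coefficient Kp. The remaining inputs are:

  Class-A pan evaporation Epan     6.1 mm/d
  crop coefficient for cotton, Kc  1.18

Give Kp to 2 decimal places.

ETc = Kc × Kp × Epan  ⇒  Kp = ETc / (Kc × Epan)
Kp = 6.05 / (1.18 × 6.1) = 6.05 / 7.198 = 0.8405

0.84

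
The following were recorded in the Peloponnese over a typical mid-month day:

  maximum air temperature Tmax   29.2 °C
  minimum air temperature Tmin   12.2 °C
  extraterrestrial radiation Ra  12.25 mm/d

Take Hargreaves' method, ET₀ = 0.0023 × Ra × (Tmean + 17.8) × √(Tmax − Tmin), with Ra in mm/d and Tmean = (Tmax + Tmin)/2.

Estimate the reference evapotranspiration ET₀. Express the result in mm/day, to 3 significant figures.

4.47 mm/day

Tmean = (29.2 + 12.2)/2 = 20.70 °C
ET₀ = 0.0023 × 12.25 × (20.70 + 17.8) × √17.0 = 0.0023 × 12.25 × 38.50 × 4.1231 = 4.4725 mm/d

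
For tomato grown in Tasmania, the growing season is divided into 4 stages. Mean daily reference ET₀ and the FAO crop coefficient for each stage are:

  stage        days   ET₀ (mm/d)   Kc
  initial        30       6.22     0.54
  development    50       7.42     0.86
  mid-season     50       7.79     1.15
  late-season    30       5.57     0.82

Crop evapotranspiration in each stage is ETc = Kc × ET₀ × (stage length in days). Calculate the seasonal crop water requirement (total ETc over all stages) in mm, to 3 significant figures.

1000 mm

initial: 0.54 × 6.22 × 30 = 100.76 mm
development: 0.86 × 7.42 × 50 = 319.06 mm
mid-season: 1.15 × 7.79 × 50 = 447.93 mm
late-season: 0.82 × 5.57 × 30 = 137.02 mm
Seasonal total = 1004.77 mm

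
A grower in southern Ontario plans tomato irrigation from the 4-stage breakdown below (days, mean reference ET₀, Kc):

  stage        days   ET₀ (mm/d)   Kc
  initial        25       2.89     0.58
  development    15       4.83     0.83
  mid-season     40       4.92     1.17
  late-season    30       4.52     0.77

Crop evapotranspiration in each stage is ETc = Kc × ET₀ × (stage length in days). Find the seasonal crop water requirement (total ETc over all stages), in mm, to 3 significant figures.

437 mm

initial: 0.58 × 2.89 × 25 = 41.91 mm
development: 0.83 × 4.83 × 15 = 60.13 mm
mid-season: 1.17 × 4.92 × 40 = 230.26 mm
late-season: 0.77 × 4.52 × 30 = 104.41 mm
Seasonal total = 436.71 mm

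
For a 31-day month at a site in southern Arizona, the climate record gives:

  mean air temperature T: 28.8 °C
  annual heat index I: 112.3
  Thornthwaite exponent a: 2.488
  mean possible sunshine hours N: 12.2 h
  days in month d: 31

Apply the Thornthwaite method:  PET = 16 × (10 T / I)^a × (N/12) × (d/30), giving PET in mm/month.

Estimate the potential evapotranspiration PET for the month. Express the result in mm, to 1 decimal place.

10T/I = 10 × 28.8 / 112.3 = 2.5646
(10T/I)^a = 2.5646^2.488 = 10.4146
Uncorrected PET = 16 × 10.4146 = 166.634 mm
Correction = (N/12)(d/30) = (12.2/12)(31/30) = 1.0506
PET = 166.634 × 1.0506 = 175.066 mm/month

175.1 mm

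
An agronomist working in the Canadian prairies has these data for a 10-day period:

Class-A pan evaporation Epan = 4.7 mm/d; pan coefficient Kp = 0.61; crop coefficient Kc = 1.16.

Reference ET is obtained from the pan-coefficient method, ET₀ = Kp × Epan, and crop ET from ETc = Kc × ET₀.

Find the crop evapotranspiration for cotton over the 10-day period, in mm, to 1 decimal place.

ET₀ = 0.61 × 4.7 = 2.8670 mm/d
ETc = Kc × ET₀ = 1.16 × 2.8670 = 3.3257 mm/d
Over 10 days: 3.3257 × 10 = 33.257 mm

33.3 mm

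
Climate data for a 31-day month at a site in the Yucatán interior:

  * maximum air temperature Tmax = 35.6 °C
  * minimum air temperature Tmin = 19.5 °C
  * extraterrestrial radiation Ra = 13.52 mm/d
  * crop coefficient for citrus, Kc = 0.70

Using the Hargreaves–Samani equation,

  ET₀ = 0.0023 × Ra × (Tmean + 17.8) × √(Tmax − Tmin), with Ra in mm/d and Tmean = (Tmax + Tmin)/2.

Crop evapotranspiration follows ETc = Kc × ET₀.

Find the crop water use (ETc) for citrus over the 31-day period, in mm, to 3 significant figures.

Tmean = (35.6 + 19.5)/2 = 27.55 °C
ET₀ = 0.0023 × 13.52 × (27.55 + 17.8) × √16.1 = 0.0023 × 13.52 × 45.35 × 4.0125 = 5.6584 mm/d
ETc = Kc × ET₀ = 0.70 × 5.6584 = 3.9609 mm/d
Over 31 days: 3.9609 × 31 = 122.788 mm

123 mm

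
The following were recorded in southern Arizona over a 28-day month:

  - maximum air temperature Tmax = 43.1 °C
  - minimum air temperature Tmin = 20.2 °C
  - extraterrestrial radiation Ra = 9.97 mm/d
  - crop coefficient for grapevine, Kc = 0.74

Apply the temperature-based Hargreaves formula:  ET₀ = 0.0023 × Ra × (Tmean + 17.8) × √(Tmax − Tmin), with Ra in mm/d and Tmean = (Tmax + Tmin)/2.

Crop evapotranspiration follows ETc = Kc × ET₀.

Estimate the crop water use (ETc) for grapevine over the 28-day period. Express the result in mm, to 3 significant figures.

Tmean = (43.1 + 20.2)/2 = 31.65 °C
ET₀ = 0.0023 × 9.97 × (31.65 + 17.8) × √22.9 = 0.0023 × 9.97 × 49.45 × 4.7854 = 5.4263 mm/d
ETc = Kc × ET₀ = 0.74 × 5.4263 = 4.0155 mm/d
Over 28 days: 4.0155 × 28 = 112.434 mm

112 mm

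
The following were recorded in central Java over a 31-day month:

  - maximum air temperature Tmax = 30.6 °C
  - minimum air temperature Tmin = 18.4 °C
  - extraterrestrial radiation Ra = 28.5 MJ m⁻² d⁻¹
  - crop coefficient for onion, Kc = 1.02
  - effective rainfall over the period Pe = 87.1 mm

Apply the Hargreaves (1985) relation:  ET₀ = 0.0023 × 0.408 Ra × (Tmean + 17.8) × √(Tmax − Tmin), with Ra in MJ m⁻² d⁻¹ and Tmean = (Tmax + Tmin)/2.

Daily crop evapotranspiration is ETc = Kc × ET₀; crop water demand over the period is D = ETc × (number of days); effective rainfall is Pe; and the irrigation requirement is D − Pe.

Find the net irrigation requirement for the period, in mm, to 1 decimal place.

37.8 mm

Tmean = (30.6 + 18.4)/2 = 24.50 °C
0.408 Ra = 0.408 × 28.5 = 11.6280 mm/d equivalent
ET₀ = 0.0023 × 11.6280 × (24.50 + 17.8) × √12.2 = 0.0023 × 11.6280 × 42.30 × 3.4928 = 3.9514 mm/d
ETc = Kc × ET₀ = 1.02 × 3.9514 = 4.0304 mm/d
Crop demand D = ETc × 31 d = 4.0304 × 31 = 124.942 mm
D − Pe = 124.942 − 87.1 = 37.842 mm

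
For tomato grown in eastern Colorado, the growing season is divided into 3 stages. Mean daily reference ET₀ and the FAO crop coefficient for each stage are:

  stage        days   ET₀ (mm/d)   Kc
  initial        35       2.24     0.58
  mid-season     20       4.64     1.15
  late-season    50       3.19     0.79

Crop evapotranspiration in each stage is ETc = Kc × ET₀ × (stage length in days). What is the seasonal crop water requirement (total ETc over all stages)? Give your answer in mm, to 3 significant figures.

278 mm

initial: 0.58 × 2.24 × 35 = 45.47 mm
mid-season: 1.15 × 4.64 × 20 = 106.72 mm
late-season: 0.79 × 3.19 × 50 = 126.01 mm
Seasonal total = 278.20 mm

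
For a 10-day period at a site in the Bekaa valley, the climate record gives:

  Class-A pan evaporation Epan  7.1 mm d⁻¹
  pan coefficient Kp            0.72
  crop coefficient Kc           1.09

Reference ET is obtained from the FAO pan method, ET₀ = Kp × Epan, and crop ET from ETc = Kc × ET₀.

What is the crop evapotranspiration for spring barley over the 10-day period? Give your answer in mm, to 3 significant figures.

55.7 mm

ET₀ = 0.72 × 7.1 = 5.1120 mm/d
ETc = Kc × ET₀ = 1.09 × 5.1120 = 5.5721 mm/d
Over 10 days: 5.5721 × 10 = 55.721 mm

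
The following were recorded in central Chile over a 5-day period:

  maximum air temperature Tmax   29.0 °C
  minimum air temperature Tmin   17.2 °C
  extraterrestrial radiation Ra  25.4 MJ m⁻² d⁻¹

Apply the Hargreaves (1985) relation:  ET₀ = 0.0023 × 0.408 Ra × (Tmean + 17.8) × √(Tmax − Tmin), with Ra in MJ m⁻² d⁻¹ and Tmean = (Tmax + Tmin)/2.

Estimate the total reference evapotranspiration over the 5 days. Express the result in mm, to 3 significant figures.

Tmean = (29.0 + 17.2)/2 = 23.10 °C
0.408 Ra = 0.408 × 25.4 = 10.3632 mm/d equivalent
ET₀ = 0.0023 × 10.3632 × (23.10 + 17.8) × √11.8 = 0.0023 × 10.3632 × 40.90 × 3.4351 = 3.3488 mm/d
Over 5 days: 3.3488 × 5 = 16.744 mm

16.7 mm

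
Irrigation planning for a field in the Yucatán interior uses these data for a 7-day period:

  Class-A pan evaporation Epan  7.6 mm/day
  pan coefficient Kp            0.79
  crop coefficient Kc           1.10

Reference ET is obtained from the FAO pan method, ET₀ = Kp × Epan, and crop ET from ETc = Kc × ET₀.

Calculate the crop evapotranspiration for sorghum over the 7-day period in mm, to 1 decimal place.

46.2 mm

ET₀ = 0.79 × 7.6 = 6.0040 mm/d
ETc = Kc × ET₀ = 1.10 × 6.0040 = 6.6044 mm/d
Over 7 days: 6.6044 × 7 = 46.231 mm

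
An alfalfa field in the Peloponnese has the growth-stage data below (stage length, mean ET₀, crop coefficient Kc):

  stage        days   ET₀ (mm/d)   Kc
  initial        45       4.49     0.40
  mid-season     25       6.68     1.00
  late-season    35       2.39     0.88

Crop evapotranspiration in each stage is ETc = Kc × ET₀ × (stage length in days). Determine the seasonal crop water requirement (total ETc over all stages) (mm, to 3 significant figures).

321 mm

initial: 0.40 × 4.49 × 45 = 80.82 mm
mid-season: 1.00 × 6.68 × 25 = 167.00 mm
late-season: 0.88 × 2.39 × 35 = 73.61 mm
Seasonal total = 321.43 mm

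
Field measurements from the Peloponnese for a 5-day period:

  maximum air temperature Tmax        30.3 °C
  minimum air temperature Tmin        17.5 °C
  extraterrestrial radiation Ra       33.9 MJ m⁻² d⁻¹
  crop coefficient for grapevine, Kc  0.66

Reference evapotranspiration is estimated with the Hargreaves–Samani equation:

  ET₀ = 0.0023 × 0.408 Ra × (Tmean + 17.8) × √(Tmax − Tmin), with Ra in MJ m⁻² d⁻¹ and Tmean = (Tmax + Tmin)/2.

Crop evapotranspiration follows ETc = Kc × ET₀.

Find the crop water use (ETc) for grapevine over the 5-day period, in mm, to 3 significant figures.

15.7 mm

Tmean = (30.3 + 17.5)/2 = 23.90 °C
0.408 Ra = 0.408 × 33.9 = 13.8312 mm/d equivalent
ET₀ = 0.0023 × 13.8312 × (23.90 + 17.8) × √12.8 = 0.0023 × 13.8312 × 41.70 × 3.5777 = 4.7460 mm/d
ETc = Kc × ET₀ = 0.66 × 4.7460 = 3.1324 mm/d
Over 5 days: 3.1324 × 5 = 15.662 mm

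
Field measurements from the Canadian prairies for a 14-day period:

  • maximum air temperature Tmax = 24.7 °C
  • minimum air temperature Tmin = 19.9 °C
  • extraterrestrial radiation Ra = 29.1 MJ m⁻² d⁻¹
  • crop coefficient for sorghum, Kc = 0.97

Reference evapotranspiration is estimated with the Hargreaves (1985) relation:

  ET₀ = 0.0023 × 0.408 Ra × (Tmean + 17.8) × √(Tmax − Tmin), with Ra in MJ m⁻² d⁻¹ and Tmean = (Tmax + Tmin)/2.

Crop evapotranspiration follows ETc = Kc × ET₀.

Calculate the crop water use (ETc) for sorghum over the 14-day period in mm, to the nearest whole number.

33 mm

Tmean = (24.7 + 19.9)/2 = 22.30 °C
0.408 Ra = 0.408 × 29.1 = 11.8728 mm/d equivalent
ET₀ = 0.0023 × 11.8728 × (22.30 + 17.8) × √4.8 = 0.0023 × 11.8728 × 40.10 × 2.1909 = 2.3991 mm/d
ETc = Kc × ET₀ = 0.97 × 2.3991 = 2.3271 mm/d
Over 14 days: 2.3271 × 14 = 32.579 mm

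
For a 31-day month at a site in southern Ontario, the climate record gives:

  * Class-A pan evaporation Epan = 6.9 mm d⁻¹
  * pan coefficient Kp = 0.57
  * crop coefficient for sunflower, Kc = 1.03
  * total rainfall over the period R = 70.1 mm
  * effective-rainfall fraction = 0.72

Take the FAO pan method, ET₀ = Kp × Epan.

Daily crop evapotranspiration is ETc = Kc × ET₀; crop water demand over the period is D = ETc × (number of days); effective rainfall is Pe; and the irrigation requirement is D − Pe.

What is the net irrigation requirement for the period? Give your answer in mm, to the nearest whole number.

ET₀ = 0.57 × 6.9 = 3.9330 mm/d
ETc = Kc × ET₀ = 1.03 × 3.9330 = 4.0510 mm/d
Crop demand D = ETc × 31 d = 4.0510 × 31 = 125.581 mm
Pe = 0.72 × 70.1 = 50.472 mm
D − Pe = 125.581 − 50.472 = 75.109 mm

75 mm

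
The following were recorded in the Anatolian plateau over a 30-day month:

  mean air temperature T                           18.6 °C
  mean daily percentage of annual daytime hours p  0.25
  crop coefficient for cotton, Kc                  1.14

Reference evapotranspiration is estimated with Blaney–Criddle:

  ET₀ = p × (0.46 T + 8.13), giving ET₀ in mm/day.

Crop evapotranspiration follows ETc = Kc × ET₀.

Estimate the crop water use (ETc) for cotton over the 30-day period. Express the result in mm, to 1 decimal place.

ET₀ = 0.25 × (0.46 × 18.6 + 8.13) = 0.25 × 16.686 = 4.1715 mm/d
ETc = Kc × ET₀ = 1.14 × 4.1715 = 4.7555 mm/d
Over 30 days: 4.7555 × 30 = 142.665 mm

142.7 mm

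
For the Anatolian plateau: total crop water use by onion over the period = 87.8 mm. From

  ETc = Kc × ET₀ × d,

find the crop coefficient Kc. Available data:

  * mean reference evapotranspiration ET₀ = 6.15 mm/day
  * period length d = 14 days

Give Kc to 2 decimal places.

1.02

ETc = Kc × ET₀ × d  ⇒  Kc = ETc / (ET₀ × d)
Kc = 87.8 / (6.15 × 14) = 87.8 / 86.10 = 1.0197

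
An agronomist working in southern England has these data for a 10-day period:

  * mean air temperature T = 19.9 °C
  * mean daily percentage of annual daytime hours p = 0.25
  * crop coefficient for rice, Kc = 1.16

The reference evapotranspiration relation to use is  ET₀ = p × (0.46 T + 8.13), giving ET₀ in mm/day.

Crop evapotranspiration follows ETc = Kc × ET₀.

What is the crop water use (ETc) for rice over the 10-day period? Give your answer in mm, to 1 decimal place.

ET₀ = 0.25 × (0.46 × 19.9 + 8.13) = 0.25 × 17.284 = 4.3210 mm/d
ETc = Kc × ET₀ = 1.16 × 4.3210 = 5.0124 mm/d
Over 10 days: 5.0124 × 10 = 50.124 mm

50.1 mm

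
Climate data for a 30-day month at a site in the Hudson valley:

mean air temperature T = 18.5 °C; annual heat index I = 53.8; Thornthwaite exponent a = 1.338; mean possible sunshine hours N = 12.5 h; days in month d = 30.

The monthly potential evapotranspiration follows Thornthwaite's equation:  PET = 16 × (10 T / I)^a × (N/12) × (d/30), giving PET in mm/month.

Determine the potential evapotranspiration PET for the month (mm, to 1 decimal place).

10T/I = 10 × 18.5 / 53.8 = 3.4387
(10T/I)^a = 3.4387^1.338 = 5.2203
Uncorrected PET = 16 × 5.2203 = 83.525 mm
Correction = (N/12)(d/30) = (12.5/12)(30/30) = 1.0417
PET = 83.525 × 1.0417 = 87.008 mm/month

87.0 mm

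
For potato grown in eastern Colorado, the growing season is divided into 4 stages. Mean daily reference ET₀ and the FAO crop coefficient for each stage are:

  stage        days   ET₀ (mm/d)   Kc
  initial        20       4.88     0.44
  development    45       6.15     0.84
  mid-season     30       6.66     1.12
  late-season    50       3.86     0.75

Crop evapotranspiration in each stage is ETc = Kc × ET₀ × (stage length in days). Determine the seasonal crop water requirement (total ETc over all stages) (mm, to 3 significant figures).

644 mm

initial: 0.44 × 4.88 × 20 = 42.94 mm
development: 0.84 × 6.15 × 45 = 232.47 mm
mid-season: 1.12 × 6.66 × 30 = 223.78 mm
late-season: 0.75 × 3.86 × 50 = 144.75 mm
Seasonal total = 643.94 mm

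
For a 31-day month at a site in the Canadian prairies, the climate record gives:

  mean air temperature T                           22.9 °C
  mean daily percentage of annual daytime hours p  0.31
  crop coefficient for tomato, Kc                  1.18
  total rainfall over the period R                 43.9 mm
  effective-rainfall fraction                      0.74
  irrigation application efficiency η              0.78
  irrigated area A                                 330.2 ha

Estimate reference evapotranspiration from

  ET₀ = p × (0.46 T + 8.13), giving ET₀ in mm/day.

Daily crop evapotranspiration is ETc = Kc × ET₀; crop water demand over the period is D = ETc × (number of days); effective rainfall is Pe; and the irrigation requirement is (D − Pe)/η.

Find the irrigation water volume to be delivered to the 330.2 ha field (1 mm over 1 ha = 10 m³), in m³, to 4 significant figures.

758400 m³

ET₀ = 0.31 × (0.46 × 22.9 + 8.13) = 0.31 × 18.664 = 5.7858 mm/d
ETc = Kc × ET₀ = 1.18 × 5.7858 = 6.8272 mm/d
Crop demand D = ETc × 31 d = 6.8272 × 31 = 211.643 mm
Pe = 0.74 × 43.9 = 32.486 mm
D − Pe = 211.643 − 32.486 = 179.157 mm
Gross irrigation = 179.157 / 0.78 = 229.688 mm
Volume = 229.688 mm × 330.2 ha × 10 = 758429.8 m³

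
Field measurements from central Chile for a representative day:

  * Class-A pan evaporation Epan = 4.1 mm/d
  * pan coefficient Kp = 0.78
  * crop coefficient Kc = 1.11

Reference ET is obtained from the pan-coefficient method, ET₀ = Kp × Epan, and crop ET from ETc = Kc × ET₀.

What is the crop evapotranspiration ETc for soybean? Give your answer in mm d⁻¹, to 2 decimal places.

ET₀ = 0.78 × 4.1 = 3.1980 mm/d
ETc = Kc × ET₀ = 1.11 × 3.1980 = 3.5498 mm/d

3.55 mm d⁻¹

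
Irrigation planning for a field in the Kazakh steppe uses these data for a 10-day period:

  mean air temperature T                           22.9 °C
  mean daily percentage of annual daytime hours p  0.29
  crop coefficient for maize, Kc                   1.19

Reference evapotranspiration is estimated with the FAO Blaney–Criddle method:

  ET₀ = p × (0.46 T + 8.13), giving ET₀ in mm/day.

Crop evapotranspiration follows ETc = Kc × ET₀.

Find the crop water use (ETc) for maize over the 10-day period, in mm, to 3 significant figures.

64.4 mm

ET₀ = 0.29 × (0.46 × 22.9 + 8.13) = 0.29 × 18.664 = 5.4126 mm/d
ETc = Kc × ET₀ = 1.19 × 5.4126 = 6.4410 mm/d
Over 10 days: 6.4410 × 10 = 64.410 mm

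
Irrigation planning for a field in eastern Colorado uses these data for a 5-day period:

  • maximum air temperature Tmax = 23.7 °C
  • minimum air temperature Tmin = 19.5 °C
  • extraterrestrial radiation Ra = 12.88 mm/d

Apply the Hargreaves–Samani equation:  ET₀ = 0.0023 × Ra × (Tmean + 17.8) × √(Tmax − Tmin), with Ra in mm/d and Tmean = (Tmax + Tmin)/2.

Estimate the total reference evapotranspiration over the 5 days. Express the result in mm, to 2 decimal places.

11.96 mm

Tmean = (23.7 + 19.5)/2 = 21.60 °C
ET₀ = 0.0023 × 12.88 × (21.60 + 17.8) × √4.2 = 0.0023 × 12.88 × 39.40 × 2.0494 = 2.3920 mm/d
Over 5 days: 2.3920 × 5 = 11.960 mm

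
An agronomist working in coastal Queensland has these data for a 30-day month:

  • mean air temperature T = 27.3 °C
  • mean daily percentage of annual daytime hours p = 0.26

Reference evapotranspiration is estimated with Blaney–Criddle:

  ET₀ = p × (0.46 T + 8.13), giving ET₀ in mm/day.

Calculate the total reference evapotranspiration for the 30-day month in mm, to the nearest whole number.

ET₀ = 0.26 × (0.46 × 27.3 + 8.13) = 0.26 × 20.688 = 5.3789 mm/d
Monthly total = 5.3789 × 30 = 161.367 mm

161 mm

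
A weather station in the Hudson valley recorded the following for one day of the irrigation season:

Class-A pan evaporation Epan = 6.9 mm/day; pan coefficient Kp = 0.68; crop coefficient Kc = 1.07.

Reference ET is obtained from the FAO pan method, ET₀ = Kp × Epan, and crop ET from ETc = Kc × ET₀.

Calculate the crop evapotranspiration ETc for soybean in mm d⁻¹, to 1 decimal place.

5.0 mm d⁻¹

ET₀ = 0.68 × 6.9 = 4.6920 mm/d
ETc = Kc × ET₀ = 1.07 × 4.6920 = 5.0204 mm/d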